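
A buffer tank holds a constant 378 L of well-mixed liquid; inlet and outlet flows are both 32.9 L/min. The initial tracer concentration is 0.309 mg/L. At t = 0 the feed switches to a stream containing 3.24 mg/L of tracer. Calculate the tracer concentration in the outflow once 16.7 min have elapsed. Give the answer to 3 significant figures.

2.55 mg/L

Unsteady species balance (constant V, well mixed): V dC/dt = Q(C_in − C).
Time constant τ = V/Q = 378/32.9 = 11.489 min.
Integrating: C(t) = C_in + (C₀ − C_in) e^(−t/τ).
C(16.7) = 3.24 + (0.309 − 3.24)·e^(−16.7/11.489) = 3.24 + (-2.9310)·0.23375 = 2.5549 mg/L.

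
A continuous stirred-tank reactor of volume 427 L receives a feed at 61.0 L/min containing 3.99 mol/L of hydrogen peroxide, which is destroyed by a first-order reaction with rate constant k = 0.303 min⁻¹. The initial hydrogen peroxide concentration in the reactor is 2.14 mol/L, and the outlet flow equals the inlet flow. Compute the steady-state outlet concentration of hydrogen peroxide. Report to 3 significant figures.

Accumulation = in − out − consumed: V dC/dt = Q C_in − Q C − k V C.
Steady state (dC/dt = 0): C_ss = Q C_in/(Q + kV) = C_in/(1 + kV/Q).
C_ss = 61.0·3.99/(61.0 + 0.303·427) = 243.39/190.38 = 1.2784 mol/L.

1.28 mol/L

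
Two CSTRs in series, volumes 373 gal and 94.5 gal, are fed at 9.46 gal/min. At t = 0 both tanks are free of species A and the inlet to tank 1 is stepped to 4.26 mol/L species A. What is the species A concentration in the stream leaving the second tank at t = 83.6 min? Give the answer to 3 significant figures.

3.58 mol/L

Each tank obeys Vᵢ dCᵢ/dt = Q(Cᵢ₋₁ − Cᵢ), so τᵢ = Vᵢ/Q.
τ₁ = 373/9.46 = 39.429 min; τ₂ = 94.5/9.46 = 9.9894 min.
Tank 1: C₁ = C_in(1 − e^(−t/τ₁)). Tank 2 (τ₁ ≠ τ₂): C₂ = C_in[1 − (τ₁ e^(−t/τ₁) − τ₂ e^(−t/τ₂))/(τ₁ − τ₂)].
At t = 83.6: e^(−t/τ₁) = 0.12000, e^(−t/τ₂) = 0.00023198.
C₂ = 4.26·[1 − (39.429·0.12000 − 9.9894·0.00023198)/(29.440)] = 4.26·0.83936 = 3.5757 mol/L.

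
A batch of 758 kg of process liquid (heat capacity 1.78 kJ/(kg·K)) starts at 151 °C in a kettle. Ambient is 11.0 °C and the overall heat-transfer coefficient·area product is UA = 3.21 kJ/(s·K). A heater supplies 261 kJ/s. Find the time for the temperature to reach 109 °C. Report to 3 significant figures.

529 s

Lumped-capacitance energy balance: M c_p dT/dt = UA(T_amb − T) + Q̇.
τ = M c_p/UA = 420.32 s; T_ss = T_amb + Q̇/UA = 11.0 + 261/3.21 = 92.308 °C.
T(t) = T_ss + (T₀ − T_ss)e^(−t/τ); set T = 109:
t = −τ ln[(T − T_ss)/(T₀ − T_ss)] = −420.32 · ln(0.28439) = 528.51 s.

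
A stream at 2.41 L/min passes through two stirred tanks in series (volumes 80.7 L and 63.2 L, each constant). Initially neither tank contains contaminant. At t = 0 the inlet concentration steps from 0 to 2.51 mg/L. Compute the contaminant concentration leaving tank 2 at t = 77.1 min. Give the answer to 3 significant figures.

Each tank obeys Vᵢ dCᵢ/dt = Q(Cᵢ₋₁ − Cᵢ), so τᵢ = Vᵢ/Q.
τ₁ = 80.7/2.41 = 33.485 min; τ₂ = 63.2/2.41 = 26.224 min.
Solving the cascade with C₁(0)=C₂(0)=0 gives C₂(t) = C_in[1 − (τ₁ e^(−t/τ₁) − τ₂ e^(−t/τ₂))/(τ₁ − τ₂)].
At t = 77.1: e^(−t/τ₁) = 0.10001, e^(−t/τ₂) = 0.052863.
C₂ = 2.51·[1 − (33.485·0.10001 − 26.224·0.052863)/(7.2614)] = 2.51·0.72973 = 1.8316 mg/L.

1.83 mg/L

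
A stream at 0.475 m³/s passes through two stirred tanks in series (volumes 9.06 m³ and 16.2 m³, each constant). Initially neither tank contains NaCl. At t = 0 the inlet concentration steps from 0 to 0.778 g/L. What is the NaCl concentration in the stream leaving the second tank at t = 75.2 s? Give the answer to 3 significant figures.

Each tank obeys Vᵢ dCᵢ/dt = Q(Cᵢ₋₁ − Cᵢ), so τᵢ = Vᵢ/Q.
τ₁ = 9.06/0.475 = 19.074 s; τ₂ = 16.2/0.475 = 34.105 s.
Solving the cascade with C₁(0)=C₂(0)=0 gives C₂(t) = C_in[1 − (τ₁ e^(−t/τ₁) − τ₂ e^(−t/τ₂))/(τ₁ − τ₂)].
At t = 75.2: e^(−t/τ₁) = 0.019398, e^(−t/τ₂) = 0.11026.
C₂ = 0.778·[1 − (19.074·0.019398 − 34.105·0.11026)/(-15.032)] = 0.778·0.77445 = 0.60252 g/L.

0.603 g/L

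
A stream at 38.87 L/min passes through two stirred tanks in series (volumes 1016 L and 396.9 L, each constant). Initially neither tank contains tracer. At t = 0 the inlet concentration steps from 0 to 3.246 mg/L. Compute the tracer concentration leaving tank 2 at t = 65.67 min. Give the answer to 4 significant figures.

2.817 mg/L

Species balance on tank i: dCᵢ/dt = (Cᵢ₋₁ − Cᵢ)/τᵢ with τᵢ = Vᵢ/Q.
τ₁ = 1016/38.87 = 26.1384 min; τ₂ = 396.9/38.87 = 10.2110 min.
Tank 1: C₁ = C_in(1 − e^(−t/τ₁)). Tank 2 (τ₁ ≠ τ₂): C₂ = C_in[1 − (τ₁ e^(−t/τ₁) − τ₂ e^(−t/τ₂))/(τ₁ − τ₂)].
At t = 65.67: e^(−t/τ₁) = 0.0810739, e^(−t/τ₂) = 0.00161032.
C₂ = 3.246·[1 − (26.1384·0.0810739 − 10.2110·0.00161032)/(15.9275)] = 3.246·0.867983 = 2.81747 mg/L.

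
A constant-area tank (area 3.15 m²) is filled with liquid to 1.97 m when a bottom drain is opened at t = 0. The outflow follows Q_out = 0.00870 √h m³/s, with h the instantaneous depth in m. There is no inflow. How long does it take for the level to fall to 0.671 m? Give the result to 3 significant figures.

A dh/dt = −Q_out = −0.00870 √h.
This is separable: 2 d(√h)/dt = −0.00870/A, so √h = √h₀ − (0.00870/(2A)) t.
t = 2A(√h₀ − √h)/0.00870 = 2·3.15·(√1.97 − √0.671)/0.00870
  = 6.3000 × (1.4036 − 0.81915) / 0.00870 = 423.20 s.

423 s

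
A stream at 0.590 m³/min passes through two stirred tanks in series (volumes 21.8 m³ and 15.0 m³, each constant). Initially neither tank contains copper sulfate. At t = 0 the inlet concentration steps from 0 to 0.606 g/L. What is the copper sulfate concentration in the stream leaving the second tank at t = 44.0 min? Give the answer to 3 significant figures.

Species balance on tank i: dCᵢ/dt = (Cᵢ₋₁ − Cᵢ)/τᵢ with τᵢ = Vᵢ/Q.
τ₁ = 21.8/0.590 = 36.949 min; τ₂ = 15.0/0.590 = 25.424 min.
Tank 1: C₁ = C_in(1 − e^(−t/τ₁)). Tank 2 (τ₁ ≠ τ₂): C₂ = C_in[1 − (τ₁ e^(−t/τ₁) − τ₂ e^(−t/τ₂))/(τ₁ − τ₂)].
At t = 44.0: e^(−t/τ₁) = 0.30397, e^(−t/τ₂) = 0.17717.
C₂ = 0.606·[1 − (36.949·0.30397 − 25.424·0.17717)/(11.525)] = 0.606·0.41632 = 0.25229 g/L.

0.252 g/L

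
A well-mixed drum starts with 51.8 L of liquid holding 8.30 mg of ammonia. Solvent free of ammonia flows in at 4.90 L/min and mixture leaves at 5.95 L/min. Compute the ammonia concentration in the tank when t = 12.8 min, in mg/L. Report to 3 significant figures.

Total volume: dV/dt = Q_in − Q_out = -1.0500 L/min, so V(t) = 51.8 − 1.0500 t and V(12.8) = 38.360 L.
Solute balance: dm/dt = 0 − Q_out C = −Q_out m/V(t).
Separate: dm/m = −Q_out dt/V(t) ⇒ ln(m/m₀) = −(Q_out/(Q_in−Q_out)) ln(V/V₀).
m = m₀ (V₀/V)^(Q_out/(Q_in−Q_out)) = 8.30 × (51.8/38.360)^(-5.6667) = 1.5131 mg.
C = m/V = 1.5131/38.360 = 0.039444 mg/L.

0.0394 mg/L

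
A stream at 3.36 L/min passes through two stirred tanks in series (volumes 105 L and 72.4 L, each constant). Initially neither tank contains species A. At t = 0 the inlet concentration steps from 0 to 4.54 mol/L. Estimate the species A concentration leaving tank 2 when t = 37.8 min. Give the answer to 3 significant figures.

1.92 mol/L

Time constants: τᵢ = Vᵢ/Q for each well-mixed tank.
τ₁ = 105/3.36 = 31.250 min; τ₂ = 72.4/3.36 = 21.548 min.
Solving the cascade with C₁(0)=C₂(0)=0 gives C₂(t) = C_in[1 − (τ₁ e^(−t/τ₁) − τ₂ e^(−t/τ₂))/(τ₁ − τ₂)].
At t = 37.8: e^(−t/τ₁) = 0.29832, e^(−t/τ₂) = 0.17304.
C₂ = 4.54·[1 − (31.250·0.29832 − 21.548·0.17304)/(9.7024)] = 4.54·0.42345 = 1.9225 mol/L.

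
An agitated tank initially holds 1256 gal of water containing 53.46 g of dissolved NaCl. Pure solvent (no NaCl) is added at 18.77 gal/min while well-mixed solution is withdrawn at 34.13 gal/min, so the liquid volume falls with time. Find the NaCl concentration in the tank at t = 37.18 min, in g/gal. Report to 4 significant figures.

0.02029 g/gal

Total volume: dV/dt = Q_in − Q_out = -15.3600 gal/min, so V(t) = 1256 − 15.3600 t and V(37.18) = 684.915 gal.
Species balance (pure solvent in): dm/dt = −Q_out · m/V(t).
Separate: dm/m = −Q_out dt/V(t) ⇒ ln(m/m₀) = −(Q_out/(Q_in−Q_out)) ln(V/V₀).
m = m₀ (V₀/V)^(Q_out/(Q_in−Q_out)) = 53.46 × (1256/684.915)^(-2.22201) = 13.8950 g.
C = m/V = 13.8950/684.915 = 0.0202871 g/gal.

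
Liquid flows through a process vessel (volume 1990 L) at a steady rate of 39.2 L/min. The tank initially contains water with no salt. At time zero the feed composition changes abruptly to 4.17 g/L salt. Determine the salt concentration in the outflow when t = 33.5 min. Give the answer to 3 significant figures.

Unsteady species balance (constant V, well mixed): V dC/dt = Q(C_in − C).
Rewrite as dC/dt + C/τ = C_in/τ, τ = V/Q = 50.765 min.
C approaches C_in exponentially: C(t) = C_in + (C₀ − C_in) e^(−t/τ).
C(33.5) = 4.17 + (0 − 4.17)·e^(−33.5/50.765) = 4.17 + (-4.1700)·0.51690 = 2.0145 g/L.

2.01 g/L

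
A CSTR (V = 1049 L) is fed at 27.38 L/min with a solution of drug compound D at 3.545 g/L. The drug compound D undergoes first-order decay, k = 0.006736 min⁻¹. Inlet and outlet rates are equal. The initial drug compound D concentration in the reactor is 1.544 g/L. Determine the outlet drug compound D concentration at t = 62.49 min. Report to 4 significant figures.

V dC/dt = Q(C_in − C) − k V C.
This is linear with rate a = Q/V + k = 0.0328370 min⁻¹.
C_ss = Q C_in/(Q + kV) = 2.81780 g/L; C(t) = C_ss + (C₀ − C_ss) e^(−a t).
C(62.49) = 2.81780 + (-1.27380)·e^(−0.0328370·62.49) = 2.81780 + (-1.27380)·0.128479 = 2.65414 g/L.

2.654 g/L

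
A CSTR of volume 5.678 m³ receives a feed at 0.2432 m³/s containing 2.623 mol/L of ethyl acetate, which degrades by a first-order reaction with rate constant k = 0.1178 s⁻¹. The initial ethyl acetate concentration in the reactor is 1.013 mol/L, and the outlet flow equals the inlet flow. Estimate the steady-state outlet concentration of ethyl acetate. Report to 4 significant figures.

0.6994 mol/L

Species balance: V dC/dt = Q C_in − Q C − k V C.
Steady state (dC/dt = 0): C_ss = Q C_in/(Q + kV) = C_in/(1 + kV/Q).
C_ss = 0.2432·2.623/(0.2432 + 0.1178·5.678) = 0.637914/0.912068 = 0.699414 mol/L.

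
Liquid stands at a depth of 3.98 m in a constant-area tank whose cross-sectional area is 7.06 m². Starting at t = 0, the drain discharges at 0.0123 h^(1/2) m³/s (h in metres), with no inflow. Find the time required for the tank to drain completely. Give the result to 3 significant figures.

2290 s

A dh/dt = −Q_out = −0.0123 √h.
Separate and integrate: 2(√h − √h₀) = −(0.0123/A) t.
Tank is empty when √h = 0: t_empty = 2A√h₀/0.0123.
t_empty = 2·7.06·√3.98/0.0123 = 14.120·1.9950/0.0123 = 2290.2 s.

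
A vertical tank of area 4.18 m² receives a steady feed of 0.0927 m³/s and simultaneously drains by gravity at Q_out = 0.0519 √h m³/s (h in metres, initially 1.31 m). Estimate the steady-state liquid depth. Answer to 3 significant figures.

Level balance: A dh/dt = 0.0927 − 0.0519 √h. Setting dh/dt = 0:
Q_in = 0.0519 √h_ss ⇒ √h_ss = 0.0927/0.0519 = 1.7861.
h_ss = 1.7861² = 3.1903 m. (Since h₀ = 1.31 m < h_ss, the level will rise toward this value.)

3.19 m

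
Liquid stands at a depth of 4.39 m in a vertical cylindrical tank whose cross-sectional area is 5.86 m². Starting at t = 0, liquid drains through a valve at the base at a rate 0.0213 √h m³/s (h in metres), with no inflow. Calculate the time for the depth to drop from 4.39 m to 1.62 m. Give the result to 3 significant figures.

With no inflow, A dh/dt = −0.0213 √h.
This is separable: 2 d(√h)/dt = −0.0213/A, so √h = √h₀ − (0.0213/(2A)) t.
t = 2A(√h₀ − √h)/0.0213 = 2·5.86·(√4.39 − √1.62)/0.0213
  = 11.720 × (2.0952 − 1.2728) / 0.0213 = 452.54 s.

453 s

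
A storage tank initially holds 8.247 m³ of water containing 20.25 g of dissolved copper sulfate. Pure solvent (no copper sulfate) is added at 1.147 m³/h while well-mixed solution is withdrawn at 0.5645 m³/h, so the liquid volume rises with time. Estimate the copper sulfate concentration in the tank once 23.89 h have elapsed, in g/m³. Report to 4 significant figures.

Total volume: dV/dt = Q_in − Q_out = 0.582500 m³/h, so V(t) = 8.247 + 0.582500 t and V(23.89) = 22.1629 m³.
Solute balance: dm/dt = 0 − Q_out C = −Q_out m/V(t).
Separate: dm/m = −Q_out dt/V(t) ⇒ ln(m/m₀) = −(Q_out/(Q_in−Q_out)) ln(V/V₀).
m = m₀ (V₀/V)^(Q_out/(Q_in−Q_out)) = 20.25 × (8.247/22.1629)^(0.969099) = 7.76892 g.
C = m/V = 7.76892/22.1629 = 0.350537 g/m³.

0.3505 g/m³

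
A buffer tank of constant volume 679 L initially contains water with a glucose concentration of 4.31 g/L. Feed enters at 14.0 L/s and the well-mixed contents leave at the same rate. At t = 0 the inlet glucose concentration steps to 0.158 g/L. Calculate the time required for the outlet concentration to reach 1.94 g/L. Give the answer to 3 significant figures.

Mass balance on the solute (V constant): V dC/dt = Q(C_in − C), so τ = V/Q = 48.500 s.
C(t) = C_in + (C₀ − C_in) e^(−t/τ). Set C = 1.94 and solve for t:
e^(−t/τ) = (C − C_in)/(C₀ − C_in) = (1.94 − 0.158)/(4.31 − 0.158) = 0.42919
t = −τ ln(…) = 48.500 × 0.84585 = 41.024 s.

41.0 s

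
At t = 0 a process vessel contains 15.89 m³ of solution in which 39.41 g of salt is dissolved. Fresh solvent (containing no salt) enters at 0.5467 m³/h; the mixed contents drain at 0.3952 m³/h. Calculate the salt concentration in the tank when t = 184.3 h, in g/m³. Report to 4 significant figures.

Total volume: dV/dt = Q_in − Q_out = 0.151500 m³/h, so V(t) = 15.89 + 0.151500 t and V(184.3) = 43.8114 m³.
No salt enters, so dm/dt = −Q_out · (m/V).
Separate: dm/m = −Q_out dt/V(t) ⇒ ln(m/m₀) = −(Q_out/(Q_in−Q_out)) ln(V/V₀).
m = m₀ (V₀/V)^(Q_out/(Q_in−Q_out)) = 39.41 × (15.89/43.8114)^(2.60858) = 2.79654 g.
C = m/V = 2.79654/43.8114 = 0.0638313 g/m³.

0.06383 g/m³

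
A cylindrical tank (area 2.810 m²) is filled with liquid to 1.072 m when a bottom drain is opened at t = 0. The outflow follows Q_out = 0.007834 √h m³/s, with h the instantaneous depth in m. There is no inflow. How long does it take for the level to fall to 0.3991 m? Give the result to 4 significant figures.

289.6 s

With no inflow, A dh/dt = −0.007834 √h.
∫ h^(−1/2) dh = −(0.007834/A) ∫ dt, giving 2√h = 2√h₀ − (0.007834/A) t.
t = 2A(√h₀ − √h)/0.007834 = 2·2.810·(√1.072 − √0.3991)/0.007834
  = 5.62000 × (1.03537 − 0.631744) / 0.007834 = 289.559 s.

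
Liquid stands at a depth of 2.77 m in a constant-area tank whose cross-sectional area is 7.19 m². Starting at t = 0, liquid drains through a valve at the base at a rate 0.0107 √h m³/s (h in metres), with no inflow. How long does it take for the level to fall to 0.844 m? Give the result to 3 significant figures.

1000 s

With no inflow, A dh/dt = −0.0107 √h.
∫ h^(−1/2) dh = −(0.0107/A) ∫ dt, giving 2√h = 2√h₀ − (0.0107/A) t.
t = 2A(√h₀ − √h)/0.0107 = 2·7.19·(√2.77 − √0.844)/0.0107
  = 14.380 × (1.6643 − 0.91869) / 0.0107 = 1002.1 s.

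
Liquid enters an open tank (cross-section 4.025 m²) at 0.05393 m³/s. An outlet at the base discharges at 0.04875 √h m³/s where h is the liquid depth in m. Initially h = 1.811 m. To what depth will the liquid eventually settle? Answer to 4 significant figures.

1.224 m

Level balance: A dh/dt = 0.05393 − 0.04875 √h. Setting dh/dt = 0:
Q_in = 0.04875 √h_ss ⇒ √h_ss = 0.05393/0.04875 = 1.10626.
h_ss = 1.10626² = 1.22380 m. (Since h₀ = 1.811 m > h_ss, the level will fall toward this value.)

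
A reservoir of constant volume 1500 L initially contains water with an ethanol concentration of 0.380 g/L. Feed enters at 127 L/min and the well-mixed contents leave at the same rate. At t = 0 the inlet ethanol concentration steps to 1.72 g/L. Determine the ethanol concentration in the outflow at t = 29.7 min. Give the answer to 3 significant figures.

Accumulation = in − out for the solute gives V dC/dt = Q(C_in − C).
So dC/dt = (C_in − C)/τ with τ = V/Q = 1500/127 = 11.811 min.
C approaches C_in exponentially: C(t) = C_in + (C₀ − C_in) e^(−t/τ).
C(29.7) = 1.72 + (0.380 − 1.72)·e^(−29.7/11.811) = 1.72 + (-1.3400)·0.080895 = 1.6116 g/L.

1.61 g/L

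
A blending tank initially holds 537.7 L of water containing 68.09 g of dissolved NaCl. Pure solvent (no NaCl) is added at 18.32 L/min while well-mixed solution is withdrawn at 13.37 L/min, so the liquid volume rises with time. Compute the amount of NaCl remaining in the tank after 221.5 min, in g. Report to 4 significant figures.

3.382 g

Total volume: dV/dt = Q_in − Q_out = 4.95000 L/min, so V(t) = 537.7 + 4.95000 t and V(221.5) = 1634.13 L.
No NaCl enters, so dm/dt = −Q_out · (m/V).
dm/m = −Q_out dt/(V₀ + 4.95000 t); integrating gives ln(m/m₀) = −(Q_out/(Q_in−Q_out)) ln(V/V₀).
m = m₀ (V₀/V)^(Q_out/(Q_in−Q_out)) = 68.09 × (537.7/1634.13)^(2.70101) = 3.38208 g.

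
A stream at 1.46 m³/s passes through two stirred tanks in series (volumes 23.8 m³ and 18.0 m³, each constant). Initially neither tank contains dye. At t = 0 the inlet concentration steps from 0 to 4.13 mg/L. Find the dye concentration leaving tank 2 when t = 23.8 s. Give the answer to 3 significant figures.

2.05 mg/L

Each tank obeys Vᵢ dCᵢ/dt = Q(Cᵢ₋₁ − Cᵢ), so τᵢ = Vᵢ/Q.
τ₁ = 23.8/1.46 = 16.301 s; τ₂ = 18.0/1.46 = 12.329 s.
Tank 1: C₁ = C_in(1 − e^(−t/τ₁)). Tank 2 (τ₁ ≠ τ₂): C₂ = C_in[1 − (τ₁ e^(−t/τ₁) − τ₂ e^(−t/τ₂))/(τ₁ − τ₂)].
At t = 23.8: e^(−t/τ₁) = 0.23224, e^(−t/τ₂) = 0.14508.
C₂ = 4.13·[1 − (16.301·0.23224 − 12.329·0.14508)/(3.9726)] = 4.13·0.49729 = 2.0538 mg/L.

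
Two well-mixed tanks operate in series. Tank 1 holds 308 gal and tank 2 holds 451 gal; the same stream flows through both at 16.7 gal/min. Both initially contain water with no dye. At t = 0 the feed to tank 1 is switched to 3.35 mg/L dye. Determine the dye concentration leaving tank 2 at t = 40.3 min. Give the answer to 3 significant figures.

Species balance on tank i: dCᵢ/dt = (Cᵢ₋₁ − Cᵢ)/τᵢ with τᵢ = Vᵢ/Q.
τ₁ = 308/16.7 = 18.443 min; τ₂ = 451/16.7 = 27.006 min.
Tank 1: C₁ = C_in(1 − e^(−t/τ₁)). Tank 2 (τ₁ ≠ τ₂): C₂ = C_in[1 − (τ₁ e^(−t/τ₁) − τ₂ e^(−t/τ₂))/(τ₁ − τ₂)].
At t = 40.3: e^(−t/τ₁) = 0.11247, e^(−t/τ₂) = 0.22486.
C₂ = 3.35·[1 − (18.443·0.11247 − 27.006·0.22486)/(-8.5629)] = 3.35·0.53305 = 1.7857 mg/L.

1.79 mg/L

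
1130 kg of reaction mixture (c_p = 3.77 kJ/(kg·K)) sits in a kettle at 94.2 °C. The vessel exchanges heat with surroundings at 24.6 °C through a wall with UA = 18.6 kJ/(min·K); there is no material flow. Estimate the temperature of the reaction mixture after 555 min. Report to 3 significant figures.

Lumped-capacitance energy balance: M c_p dT/dt = UA(T_amb − T).
dT/dt = (T_ss − T)/τ with T_ss = T_amb = 24.600 °C, τ = M c_p/UA = 1130·3.77/18.6 = 229.04 min.
Integrating: T(t) = T_ss + (T₀ − T_ss) e^(−t/τ).
T(555) = 24.600 + (69.600)·0.088639 = 30.769 °C.

30.8 °C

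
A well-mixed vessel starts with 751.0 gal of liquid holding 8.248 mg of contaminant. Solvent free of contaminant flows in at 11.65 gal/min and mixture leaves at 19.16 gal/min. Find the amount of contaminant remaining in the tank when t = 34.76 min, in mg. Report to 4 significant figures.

Total volume: dV/dt = Q_in − Q_out = -7.51000 gal/min, so V(t) = 751.0 − 7.51000 t and V(34.76) = 489.952 gal.
No contaminant enters, so dm/dt = −Q_out · (m/V).
Separate: dm/m = −Q_out dt/V(t) ⇒ ln(m/m₀) = −(Q_out/(Q_in−Q_out)) ln(V/V₀).
m = m₀ (V₀/V)^(Q_out/(Q_in−Q_out)) = 8.248 × (751.0/489.952)^(-2.55126) = 2.77412 mg.

2.774 mg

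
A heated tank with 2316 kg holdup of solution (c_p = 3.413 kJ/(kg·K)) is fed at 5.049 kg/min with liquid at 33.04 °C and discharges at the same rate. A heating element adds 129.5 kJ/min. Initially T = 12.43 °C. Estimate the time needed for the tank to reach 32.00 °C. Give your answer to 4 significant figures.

Unsteady energy balance on the tank contents: M c_p dT/dt = ṁ c_p (T_in − T) + 129.5.
τ = M/ṁ = 458.705 min; T_ss = T_in + Q̇/(ṁ c_p) = 40.5550 °C.
T(t) = T_ss + (T₀ − T_ss) e^(−t/τ). Set T = 32.00:
e^(−t/τ) = (32.00 − 40.5550)/(12.43 − 40.5550) = 0.304177
t = −458.705 · ln(0.304177) = 545.925 min.

545.9 min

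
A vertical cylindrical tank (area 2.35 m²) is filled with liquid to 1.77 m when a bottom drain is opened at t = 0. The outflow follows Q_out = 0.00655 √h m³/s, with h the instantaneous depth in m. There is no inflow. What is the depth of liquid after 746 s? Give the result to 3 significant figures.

0.0846 m

With no inflow, A dh/dt = −0.00655 √h.
Separate and integrate: 2(√h − √h₀) = −(0.00655/A) t.
√h = √1.77 − 0.00655·746/(2·2.35) = 1.3304 − 1.0396 = 0.29078.
h = 0.29078² = 0.084550 m.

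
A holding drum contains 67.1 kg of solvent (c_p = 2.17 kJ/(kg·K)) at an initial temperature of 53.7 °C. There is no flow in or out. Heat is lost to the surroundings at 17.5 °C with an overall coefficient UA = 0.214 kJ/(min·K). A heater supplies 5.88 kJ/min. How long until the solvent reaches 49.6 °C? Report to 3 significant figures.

432 min

M c_p dT/dt = −UA(T − T_amb) + Q̇.
τ = M c_p/UA = 680.41 min; T_ss = T_amb + Q̇/UA = 17.5 + 5.88/0.214 = 44.977 °C.
T(t) = T_ss + (T₀ − T_ss)e^(−t/τ); set T = 49.6:
t = −τ ln[(T − T_ss)/(T₀ − T_ss)] = −680.41 · ln(0.53000) = 431.98 min.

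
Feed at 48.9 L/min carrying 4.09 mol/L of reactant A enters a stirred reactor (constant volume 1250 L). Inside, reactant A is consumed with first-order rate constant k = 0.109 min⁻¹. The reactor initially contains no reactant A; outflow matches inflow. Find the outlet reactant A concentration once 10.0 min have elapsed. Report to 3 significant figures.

0.835 mol/L

V dC/dt = Q(C_in − C) − k V C.
This is linear with rate a = Q/V + k = 0.14812 min⁻¹.
C_ss = Q C_in/(Q + kV) = 1.0802 mol/L; C(t) = C_ss + (C₀ − C_ss) e^(−a t).
C(10.0) = 1.0802 + (-1.0802)·e^(−0.14812·10.0) = 1.0802 + (-1.0802)·0.22736 = 0.83461 mol/L.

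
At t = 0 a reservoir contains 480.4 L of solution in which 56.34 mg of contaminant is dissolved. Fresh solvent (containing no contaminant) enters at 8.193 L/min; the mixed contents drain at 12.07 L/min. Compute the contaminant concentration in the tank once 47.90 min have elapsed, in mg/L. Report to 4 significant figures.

0.04176 mg/L

Let m(t) be the amount of contaminant. Volume: V(t) = V₀ + (Q_in − Q_out) t = 480.4 − 3.87700 t; V(47.90) = 294.692 L.
Solute balance: dm/dt = 0 − Q_out C = −Q_out m/V(t).
Separate: dm/m = −Q_out dt/V(t) ⇒ ln(m/m₀) = −(Q_out/(Q_in−Q_out)) ln(V/V₀).
m = m₀ (V₀/V)^(Q_out/(Q_in−Q_out)) = 56.34 × (480.4/294.692)^(-3.11323) = 12.3049 mg.
C = m/V = 12.3049/294.692 = 0.0417553 mg/L.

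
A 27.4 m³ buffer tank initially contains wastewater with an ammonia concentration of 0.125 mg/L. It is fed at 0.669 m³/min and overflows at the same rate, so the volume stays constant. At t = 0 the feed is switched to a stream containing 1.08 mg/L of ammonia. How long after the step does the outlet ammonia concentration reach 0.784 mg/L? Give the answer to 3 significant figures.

48.0 min

Species balance: V dC/dt = Q(C_in − C) ⇒ τ = V/Q = 40.957 min.
C(t) = C_in + (C₀ − C_in) e^(−t/τ). Set C = 0.784 and solve for t:
e^(−t/τ) = (C − C_in)/(C₀ − C_in) = (0.784 − 1.08)/(0.125 − 1.08) = 0.30995
t = −τ ln(…) = 40.957 × 1.1714 = 47.975 min.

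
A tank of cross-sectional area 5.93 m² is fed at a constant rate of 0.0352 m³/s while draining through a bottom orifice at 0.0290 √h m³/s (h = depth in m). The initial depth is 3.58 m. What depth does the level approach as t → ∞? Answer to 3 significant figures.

1.47 m

Level balance: A dh/dt = 0.0352 − 0.0290 √h. Setting dh/dt = 0:
Q_in = 0.0290 √h_ss ⇒ √h_ss = 0.0352/0.0290 = 1.2138.
h_ss = 1.2138² = 1.4733 m. (Since h₀ = 3.58 m > h_ss, the level will fall toward this value.)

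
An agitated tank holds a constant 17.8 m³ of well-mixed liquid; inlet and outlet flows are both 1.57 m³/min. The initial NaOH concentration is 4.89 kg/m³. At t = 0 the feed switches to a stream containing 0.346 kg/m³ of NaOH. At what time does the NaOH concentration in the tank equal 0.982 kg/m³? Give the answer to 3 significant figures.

22.3 min

Unsteady species balance (constant V, well mixed): V dC/dt = Q(C_in − C), so τ = V/Q = 11.338 min.
C(t) = C_in + (C₀ − C_in) e^(−t/τ). Set C = 0.982 and solve for t:
e^(−t/τ) = (C − C_in)/(C₀ − C_in) = (0.982 − 0.346)/(4.89 − 0.346) = 0.13996
t = −τ ln(…) = 11.338 × 1.9664 = 22.294 min.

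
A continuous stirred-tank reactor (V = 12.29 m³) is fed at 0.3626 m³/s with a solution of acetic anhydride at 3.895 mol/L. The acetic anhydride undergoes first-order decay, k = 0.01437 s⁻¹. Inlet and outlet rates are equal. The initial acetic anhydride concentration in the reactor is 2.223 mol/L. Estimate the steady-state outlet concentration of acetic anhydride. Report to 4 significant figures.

2.619 mol/L

Species balance: V dC/dt = Q C_in − Q C − k V C.
Steady state (dC/dt = 0): C_ss = Q C_in/(Q + kV) = C_in/(1 + kV/Q).
C_ss = 0.3626·3.895/(0.3626 + 0.01437·12.29) = 1.41233/0.539207 = 2.61927 mol/L.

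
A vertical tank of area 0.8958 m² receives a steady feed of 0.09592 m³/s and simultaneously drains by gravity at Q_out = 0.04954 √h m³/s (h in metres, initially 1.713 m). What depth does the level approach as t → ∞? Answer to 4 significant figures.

Level balance: A dh/dt = 0.09592 − 0.04954 √h. Setting dh/dt = 0:
Q_in = 0.04954 √h_ss ⇒ √h_ss = 0.09592/0.04954 = 1.93621.
h_ss = 1.93621² = 3.74892 m. (Since h₀ = 1.713 m < h_ss, the level will rise toward this value.)

3.749 m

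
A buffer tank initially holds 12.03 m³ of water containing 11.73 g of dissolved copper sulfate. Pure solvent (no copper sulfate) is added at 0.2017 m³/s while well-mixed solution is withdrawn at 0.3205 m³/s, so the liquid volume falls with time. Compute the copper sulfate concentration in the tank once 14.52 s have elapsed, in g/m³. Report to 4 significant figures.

Let m(t) be the amount of copper sulfate. Volume: V(t) = V₀ + (Q_in − Q_out) t = 12.03 − 0.118800 t; V(14.52) = 10.3050 m³.
Species balance (pure solvent in): dm/dt = −Q_out · m/V(t).
Separate: dm/m = −Q_out dt/V(t) ⇒ ln(m/m₀) = −(Q_out/(Q_in−Q_out)) ln(V/V₀).
m = m₀ (V₀/V)^(Q_out/(Q_in−Q_out)) = 11.73 × (12.03/10.3050)^(-2.69781) = 7.72610 g.
C = m/V = 7.72610/10.3050 = 0.749741 g/m³.

0.7497 g/m³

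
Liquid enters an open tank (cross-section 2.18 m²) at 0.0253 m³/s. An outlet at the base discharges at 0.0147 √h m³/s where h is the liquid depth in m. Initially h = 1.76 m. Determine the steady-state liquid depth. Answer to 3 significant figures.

2.96 m

A dh/dt = Q_in − 0.0147 √h. Steady state requires inflow = outflow:
Q_in = 0.0147 √h_ss ⇒ √h_ss = 0.0253/0.0147 = 1.7211.
h_ss = 1.7211² = 2.9621 m. (Since h₀ = 1.76 m < h_ss, the level will rise toward this value.)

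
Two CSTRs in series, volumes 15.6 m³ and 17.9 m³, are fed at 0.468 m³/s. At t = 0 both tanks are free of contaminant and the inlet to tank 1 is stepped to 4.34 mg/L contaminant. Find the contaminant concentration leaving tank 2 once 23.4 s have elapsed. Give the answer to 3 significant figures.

Species balance on tank i: dCᵢ/dt = (Cᵢ₋₁ − Cᵢ)/τᵢ with τᵢ = Vᵢ/Q.
τ₁ = 15.6/0.468 = 33.333 s; τ₂ = 17.9/0.468 = 38.248 s.
Solving the cascade with C₁(0)=C₂(0)=0 gives C₂(t) = C_in[1 − (τ₁ e^(−t/τ₁) − τ₂ e^(−t/τ₂))/(τ₁ − τ₂)].
At t = 23.4: e^(−t/τ₁) = 0.49559, e^(−t/τ₂) = 0.54237.
C₂ = 4.34·[1 − (33.333·0.49559 − 38.248·0.54237)/(-4.9145)] = 4.34·0.14033 = 0.60902 mg/L.

0.609 mg/L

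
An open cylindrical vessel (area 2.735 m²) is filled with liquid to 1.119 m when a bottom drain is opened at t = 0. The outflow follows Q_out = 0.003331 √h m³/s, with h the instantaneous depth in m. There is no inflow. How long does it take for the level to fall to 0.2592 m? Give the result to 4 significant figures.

901.1 s

A dh/dt = −Q_out = −0.003331 √h.
This is separable: 2 d(√h)/dt = −0.003331/A, so √h = √h₀ − (0.003331/(2A)) t.
t = 2A(√h₀ − √h)/0.003331 = 2·2.735·(√1.119 − √0.2592)/0.003331
  = 5.47000 × (1.05783 − 0.509117) / 0.003331 = 901.066 s.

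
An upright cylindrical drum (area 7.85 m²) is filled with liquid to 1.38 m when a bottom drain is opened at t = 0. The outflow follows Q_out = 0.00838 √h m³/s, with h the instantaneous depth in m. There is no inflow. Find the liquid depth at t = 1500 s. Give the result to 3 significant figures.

0.140 m

Accumulation of liquid (constant cross-section A): A dh/dt = −0.00838 √h.
This is separable: 2 d(√h)/dt = −0.00838/A, so √h = √h₀ − (0.00838/(2A)) t.
√h = √1.38 − 0.00838·1500/(2·7.85) = 1.1747 − 0.80064 = 0.37410.
h = 0.37410² = 0.13995 m.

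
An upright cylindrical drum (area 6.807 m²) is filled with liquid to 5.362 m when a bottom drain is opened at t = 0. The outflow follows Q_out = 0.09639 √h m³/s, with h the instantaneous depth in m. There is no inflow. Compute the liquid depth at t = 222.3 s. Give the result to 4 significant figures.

With no inflow, A dh/dt = −0.09639 √h.
Separate and integrate: 2(√h − √h₀) = −(0.09639/A) t.
√h = √5.362 − 0.09639·222.3/(2·6.807) = 2.31560 − 1.57393 = 0.741668.
h = 0.741668² = 0.550072 m.

0.5501 m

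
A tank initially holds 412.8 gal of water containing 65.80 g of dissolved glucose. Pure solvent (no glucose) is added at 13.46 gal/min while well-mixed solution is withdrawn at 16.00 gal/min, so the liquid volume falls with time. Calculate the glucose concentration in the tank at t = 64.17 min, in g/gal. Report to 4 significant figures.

Total volume: dV/dt = Q_in − Q_out = -2.54000 gal/min, so V(t) = 412.8 − 2.54000 t and V(64.17) = 249.808 gal.
No glucose enters, so dm/dt = −Q_out · (m/V).
dm/m = −Q_out dt/(V₀ − 2.54000 t); integrating gives ln(m/m₀) = −(Q_out/(Q_in−Q_out)) ln(V/V₀).
m = m₀ (V₀/V)^(Q_out/(Q_in−Q_out)) = 65.80 × (412.8/249.808)^(-6.29921) = 2.78074 g.
C = m/V = 2.78074/249.808 = 0.0111315 g/gal.

0.01113 g/gal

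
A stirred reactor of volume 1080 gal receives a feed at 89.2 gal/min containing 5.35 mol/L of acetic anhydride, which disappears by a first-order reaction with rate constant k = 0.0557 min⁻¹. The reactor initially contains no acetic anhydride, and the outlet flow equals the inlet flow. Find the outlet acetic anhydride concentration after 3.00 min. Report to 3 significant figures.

Accumulation = in − out − consumed: V dC/dt = Q C_in − Q C − k V C.
dC/dt = (Q/V) C_in − (Q/V + k) C; effective rate a = Q/V + k = 0.082593 + 0.0557 = 0.13829 min⁻¹.
C_ss = Q C_in/(Q + kV) = 3.1952 mol/L; C(t) = C_ss + (C₀ − C_ss) e^(−a t).
C(3.00) = 3.1952 + (-3.1952)·e^(−0.13829·3.00) = 3.1952 + (-3.1952)·0.66042 = 1.0850 mol/L.

1.09 mol/L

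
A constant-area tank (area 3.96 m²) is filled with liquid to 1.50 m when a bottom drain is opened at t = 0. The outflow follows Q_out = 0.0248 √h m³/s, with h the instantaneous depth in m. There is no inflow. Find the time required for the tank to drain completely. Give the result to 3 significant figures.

391 s

Volume balance on the tank: A dh/dt = −0.0248 √h.
This is separable: 2 d(√h)/dt = −0.0248/A, so √h = √h₀ − (0.0248/(2A)) t.
Set h = 0: 2√h₀ = (0.0248/A) t_empty ⇒ t_empty = 2A√h₀/0.0248.
t_empty = 2·3.96·√1.50/0.0248 = 7.9200·1.2247/0.0248 = 391.13 s.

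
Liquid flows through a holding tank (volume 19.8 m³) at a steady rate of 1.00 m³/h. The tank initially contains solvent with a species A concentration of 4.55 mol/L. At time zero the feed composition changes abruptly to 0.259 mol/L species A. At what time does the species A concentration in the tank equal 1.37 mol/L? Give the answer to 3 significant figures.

26.8 h

Species balance: V dC/dt = Q(C_in − C) ⇒ τ = V/Q = 19.800 h.
C(t) = C_in + (C₀ − C_in) e^(−t/τ). Set C = 1.37 and solve for t:
e^(−t/τ) = (C − C_in)/(C₀ − C_in) = (1.37 − 0.259)/(4.55 − 0.259) = 0.25891
t = −τ ln(…) = 19.800 × 1.3513 = 26.755 h.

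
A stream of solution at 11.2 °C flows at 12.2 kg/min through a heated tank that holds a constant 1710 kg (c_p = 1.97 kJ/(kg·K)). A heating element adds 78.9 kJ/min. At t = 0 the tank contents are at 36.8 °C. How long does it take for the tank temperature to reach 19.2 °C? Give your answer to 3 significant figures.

218 min

M c_p dT/dt = ṁ c_p (T_in − T) + Q̇.
τ = M/ṁ = 140.16 min; T_ss = T_in + Q̇/(ṁ c_p) = 14.483 °C.
T(t) = T_ss + (T₀ − T_ss) e^(−t/τ). Set T = 19.2:
e^(−t/τ) = (19.2 − 14.483)/(36.8 − 14.483) = 0.21137
t = −140.16 · ln(0.21137) = 217.84 min.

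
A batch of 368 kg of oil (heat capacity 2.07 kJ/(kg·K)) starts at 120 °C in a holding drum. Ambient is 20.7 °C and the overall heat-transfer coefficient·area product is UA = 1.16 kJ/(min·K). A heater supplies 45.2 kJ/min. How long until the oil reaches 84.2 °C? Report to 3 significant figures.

591 min

M c_p dT/dt = −UA(T − T_amb) + Q̇.
τ = M c_p/UA = 656.69 min; T_ss = T_amb + Q̇/UA = 20.7 + 45.2/1.16 = 59.666 °C.
T(t) = T_ss + (T₀ − T_ss)e^(−t/τ); set T = 84.2:
t = −τ ln[(T − T_ss)/(T₀ − T_ss)] = −656.69 · ln(0.40664) = 590.91 min.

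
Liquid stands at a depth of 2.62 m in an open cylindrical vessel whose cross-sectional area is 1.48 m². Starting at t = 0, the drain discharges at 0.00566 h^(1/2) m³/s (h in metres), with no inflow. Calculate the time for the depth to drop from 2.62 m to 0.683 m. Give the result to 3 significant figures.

A dh/dt = −Q_out = −0.00566 √h.
Separate and integrate: 2(√h − √h₀) = −(0.00566/A) t.
t = 2A(√h₀ − √h)/0.00566 = 2·1.48·(√2.62 − √0.683)/0.00566
  = 2.9600 × (1.6186 − 0.82644) / 0.00566 = 414.30 s.

414 s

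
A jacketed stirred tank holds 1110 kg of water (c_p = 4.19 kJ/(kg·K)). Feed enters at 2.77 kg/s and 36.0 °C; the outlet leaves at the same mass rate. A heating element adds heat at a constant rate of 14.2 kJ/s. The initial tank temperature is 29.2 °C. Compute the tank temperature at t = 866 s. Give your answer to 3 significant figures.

36.3 °C

M c_p dT/dt = ṁ c_p (T_in − T) + Q̇.
τ = M/ṁ = 400.72 s; T_ss = T_in + Q̇/(ṁ c_p) = 36.0 + 14.2/(2.77·4.19) = 37.223 °C.
This is linear first-order; T(t) = T_ss + (T₀ − T_ss) e^(−t/τ).
T(866) = 37.223 + (-8.0235)·e^(−866/400.72) = 37.223 + (-8.0235)·0.11520 = 36.299 °C.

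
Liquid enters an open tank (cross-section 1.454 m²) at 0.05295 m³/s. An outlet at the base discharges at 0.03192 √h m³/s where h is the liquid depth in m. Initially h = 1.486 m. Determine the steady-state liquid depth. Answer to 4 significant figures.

2.752 m

A dh/dt = Q_in − 0.03192 √h. Steady state requires inflow = outflow:
Q_in = 0.03192 √h_ss ⇒ √h_ss = 0.05295/0.03192 = 1.65883.
h_ss = 1.65883² = 2.75173 m. (Since h₀ = 1.486 m < h_ss, the level will rise toward this value.)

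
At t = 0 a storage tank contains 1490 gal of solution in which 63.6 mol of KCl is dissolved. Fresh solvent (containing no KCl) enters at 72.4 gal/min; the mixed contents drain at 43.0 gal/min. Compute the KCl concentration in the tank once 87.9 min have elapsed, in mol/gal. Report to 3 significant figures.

Total volume: dV/dt = Q_in − Q_out = 29.400 gal/min, so V(t) = 1490 + 29.400 t and V(87.9) = 4074.3 gal.
Solute balance: dm/dt = 0 − Q_out C = −Q_out m/V(t).
Separate: dm/m = −Q_out dt/V(t) ⇒ ln(m/m₀) = −(Q_out/(Q_in−Q_out)) ln(V/V₀).
m = m₀ (V₀/V)^(Q_out/(Q_in−Q_out)) = 63.6 × (1490/4074.3)^(1.4626) = 14.605 mol.
C = m/V = 14.605/4074.3 = 0.0035848 mol/gal.

0.00358 mol/gal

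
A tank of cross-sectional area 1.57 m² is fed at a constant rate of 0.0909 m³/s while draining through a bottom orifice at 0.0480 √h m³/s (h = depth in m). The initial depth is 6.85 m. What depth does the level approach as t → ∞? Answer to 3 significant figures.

3.59 m

Unsteady balance on liquid volume: A dh/dt = Q_in − 0.0480 √h. At steady state dh/dt = 0:
Q_in = 0.0480 √h_ss ⇒ √h_ss = 0.0909/0.0480 = 1.8937.
h_ss = 1.8937² = 3.5863 m. (Since h₀ = 6.85 m > h_ss, the level will fall toward this value.)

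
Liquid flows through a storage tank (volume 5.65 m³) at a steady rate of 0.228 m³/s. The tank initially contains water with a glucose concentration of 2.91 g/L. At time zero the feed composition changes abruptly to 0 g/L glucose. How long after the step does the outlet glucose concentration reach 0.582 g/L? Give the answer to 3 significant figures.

Unsteady species balance (constant V, well mixed): V dC/dt = Q(C_in − C), so τ = V/Q = 24.781 s.
C(t) = C_in + (C₀ − C_in) e^(−t/τ). Set C = 0.582 and solve for t:
e^(−t/τ) = (C − C_in)/(C₀ − C_in) = (0.582 − 0)/(2.91 − 0) = 0.20000
t = −τ ln(…) = 24.781 × 1.6094 = 39.883 s.

39.9 s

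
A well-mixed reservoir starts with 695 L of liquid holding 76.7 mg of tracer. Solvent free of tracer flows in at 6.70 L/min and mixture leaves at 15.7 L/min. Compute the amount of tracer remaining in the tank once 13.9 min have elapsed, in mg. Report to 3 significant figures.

54.3 mg

Total volume: dV/dt = Q_in − Q_out = -9.0000 L/min, so V(t) = 695 − 9.0000 t and V(13.9) = 569.90 L.
Solute balance: dm/dt = 0 − Q_out C = −Q_out m/V(t).
dm/m = −Q_out dt/(V₀ − 9.0000 t); integrating gives ln(m/m₀) = −(Q_out/(Q_in−Q_out)) ln(V/V₀).
m = m₀ (V₀/V)^(Q_out/(Q_in−Q_out)) = 76.7 × (695/569.90)^(-1.7444) = 54.256 mg.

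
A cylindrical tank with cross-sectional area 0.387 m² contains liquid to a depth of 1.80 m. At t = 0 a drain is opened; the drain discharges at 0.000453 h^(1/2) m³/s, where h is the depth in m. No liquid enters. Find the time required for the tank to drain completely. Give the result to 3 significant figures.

2290 s

Accumulation of liquid (constant cross-section A): A dh/dt = −0.000453 √h.
This is separable: 2 d(√h)/dt = −0.000453/A, so √h = √h₀ − (0.000453/(2A)) t.
Set h = 0: 2√h₀ = (0.000453/A) t_empty ⇒ t_empty = 2A√h₀/0.000453.
t_empty = 2·0.387·√1.80/0.000453 = 0.77400·1.3416/0.000453 = 2292.3 s.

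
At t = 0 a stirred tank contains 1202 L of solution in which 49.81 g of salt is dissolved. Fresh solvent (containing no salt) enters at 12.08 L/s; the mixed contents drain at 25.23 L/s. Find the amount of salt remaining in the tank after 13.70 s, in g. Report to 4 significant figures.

36.48 g

Let m(t) be the amount of salt. Volume: V(t) = V₀ + (Q_in − Q_out) t = 1202 − 13.1500 t; V(13.70) = 1021.85 L.
No salt enters, so dm/dt = −Q_out · (m/V).
Separate: dm/m = −Q_out dt/V(t) ⇒ ln(m/m₀) = −(Q_out/(Q_in−Q_out)) ln(V/V₀).
m = m₀ (V₀/V)^(Q_out/(Q_in−Q_out)) = 49.81 × (1202/1021.85)^(-1.91863) = 36.4767 g.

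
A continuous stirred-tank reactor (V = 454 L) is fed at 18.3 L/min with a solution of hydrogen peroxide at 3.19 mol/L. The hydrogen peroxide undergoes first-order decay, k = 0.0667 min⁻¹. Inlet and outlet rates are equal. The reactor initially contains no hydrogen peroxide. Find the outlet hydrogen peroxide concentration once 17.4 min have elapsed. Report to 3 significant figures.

1.01 mol/L

V dC/dt = Q(C_in − C) − k V C.
This is linear with rate a = Q/V + k = 0.10701 min⁻¹.
C_ss = Q C_in/(Q + kV) = 1.2016 mol/L; C(t) = C_ss + (C₀ − C_ss) e^(−a t).
C(17.4) = 1.2016 + (-1.2016)·e^(−0.10701·17.4) = 1.2016 + (-1.2016)·0.15537 = 1.0149 mol/L.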